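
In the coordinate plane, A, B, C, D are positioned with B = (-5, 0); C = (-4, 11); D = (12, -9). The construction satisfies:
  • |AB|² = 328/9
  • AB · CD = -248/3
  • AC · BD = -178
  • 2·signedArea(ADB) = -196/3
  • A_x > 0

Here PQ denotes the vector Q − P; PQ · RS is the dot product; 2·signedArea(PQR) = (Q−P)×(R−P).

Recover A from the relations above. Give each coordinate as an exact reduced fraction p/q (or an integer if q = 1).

1. A_x = 1  [AC · BD = -178 ∩ 2·signedArea(ADB) = -196/3]
2. A_y = 2/3  [AC · BD = -178 ∩ 2·signedArea(ADB) = -196/3]
   → A = (1, 2/3)

A = (1, 2/3)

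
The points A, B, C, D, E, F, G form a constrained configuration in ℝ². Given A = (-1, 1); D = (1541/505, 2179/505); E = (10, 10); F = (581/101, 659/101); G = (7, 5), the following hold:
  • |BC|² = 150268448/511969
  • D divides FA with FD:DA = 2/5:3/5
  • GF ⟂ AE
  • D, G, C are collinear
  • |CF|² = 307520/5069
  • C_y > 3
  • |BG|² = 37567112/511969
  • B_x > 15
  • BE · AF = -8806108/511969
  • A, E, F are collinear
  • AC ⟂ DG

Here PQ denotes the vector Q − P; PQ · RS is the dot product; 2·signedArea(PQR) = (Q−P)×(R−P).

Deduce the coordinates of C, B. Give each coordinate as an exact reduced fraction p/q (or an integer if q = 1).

1. C_x = -737215/511969  [D, G, C are collinear ∩ AC ⟂ DG]
2. C_y = 1810063/511969  [D, G, C are collinear ∩ AC ⟂ DG]
   → C = (-737215/511969, 1810063/511969)
3. B_x = 7904781/511969  [line -682/101·x + -558/101·y + 71661708/511969 = 0 ∩ |BC|² = 150268448/511969]
4. B_y = 3309627/511969  [line -682/101·x + -558/101·y + 71661708/511969 = 0 ∩ |BC|² = 150268448/511969]
   → B = (7904781/511969, 3309627/511969)

B = (7904781/511969, 3309627/511969)
C = (-737215/511969, 1810063/511969)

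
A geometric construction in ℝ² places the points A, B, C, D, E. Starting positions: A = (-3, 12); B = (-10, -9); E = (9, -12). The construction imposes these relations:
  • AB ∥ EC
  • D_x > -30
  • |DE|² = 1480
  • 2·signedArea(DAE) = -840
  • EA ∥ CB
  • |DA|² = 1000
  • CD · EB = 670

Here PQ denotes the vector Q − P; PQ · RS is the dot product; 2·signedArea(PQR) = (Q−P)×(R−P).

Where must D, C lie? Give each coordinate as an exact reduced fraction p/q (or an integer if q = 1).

C = (2, -33)
D = (-29, -6)

1. D_x = -29  [line 24·x + 12·y + 768 = 0 ∩ |DA|² = 1000]
2. D_y = -6  [line 24·x + 12·y + 768 = 0 ∩ |DA|² = 1000]
   → D = (-29, -6)
3. C_x = 2  [EA ∥ CB ∩ AB ∥ EC]
4. C_y = -33  [EA ∥ CB ∩ AB ∥ EC]
   → C = (2, -33)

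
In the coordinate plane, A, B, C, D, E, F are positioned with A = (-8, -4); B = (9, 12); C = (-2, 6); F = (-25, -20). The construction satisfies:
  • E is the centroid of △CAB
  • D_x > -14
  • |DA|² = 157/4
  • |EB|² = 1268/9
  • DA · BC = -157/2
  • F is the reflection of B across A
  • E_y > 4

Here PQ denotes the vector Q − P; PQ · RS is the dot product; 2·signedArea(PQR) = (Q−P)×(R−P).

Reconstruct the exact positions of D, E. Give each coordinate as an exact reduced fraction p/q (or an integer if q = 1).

1. D_x = -27/2  [line 11·x + 6·y + 381/2 = 0 ∩ |DA|² = 157/4]
2. D_y = -7  [line 11·x + 6·y + 381/2 = 0 ∩ |DA|² = 157/4]
   → D = (-27/2, -7)
3. E_x = -1/3  [E is the centroid of △CAB]
4. E_y = 14/3  [E is the centroid of △CAB]
   → E = (-1/3, 14/3)

D = (-27/2, -7)
E = (-1/3, 14/3)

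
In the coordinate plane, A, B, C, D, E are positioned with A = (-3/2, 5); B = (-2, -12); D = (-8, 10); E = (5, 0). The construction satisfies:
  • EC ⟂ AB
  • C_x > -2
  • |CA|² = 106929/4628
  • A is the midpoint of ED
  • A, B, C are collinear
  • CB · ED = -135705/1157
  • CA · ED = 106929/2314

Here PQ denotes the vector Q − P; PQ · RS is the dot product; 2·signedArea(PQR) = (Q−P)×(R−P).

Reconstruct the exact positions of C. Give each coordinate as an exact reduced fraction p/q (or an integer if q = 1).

C = (-1899/1157, 226/1157)

1. C_x = -1899/1157  [A, B, C are collinear ∩ EC ⟂ AB]
2. C_y = 226/1157  [A, B, C are collinear ∩ EC ⟂ AB]
   → C = (-1899/1157, 226/1157)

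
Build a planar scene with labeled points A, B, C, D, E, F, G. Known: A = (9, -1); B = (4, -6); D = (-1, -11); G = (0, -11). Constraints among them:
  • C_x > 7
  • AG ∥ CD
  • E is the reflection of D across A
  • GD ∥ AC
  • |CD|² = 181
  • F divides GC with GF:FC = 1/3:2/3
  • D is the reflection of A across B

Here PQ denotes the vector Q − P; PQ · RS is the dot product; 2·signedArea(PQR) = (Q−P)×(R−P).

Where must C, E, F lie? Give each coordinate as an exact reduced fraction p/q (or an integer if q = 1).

1. C_x = 8  [AG ∥ CD ∩ GD ∥ AC]
2. C_y = -1  [AG ∥ CD ∩ GD ∥ AC]
   → C = (8, -1)
3. E_x = 19  [E is the reflection of D across A]
4. E_y = 9  [E is the reflection of D across A]
   → E = (19, 9)
5. F_x = 8/3  [F divides GC with GF:FC = 1/3:2/3]
6. F_y = -23/3  [F divides GC with GF:FC = 1/3:2/3]
   → F = (8/3, -23/3)

C = (8, -1)
E = (19, 9)
F = (8/3, -23/3)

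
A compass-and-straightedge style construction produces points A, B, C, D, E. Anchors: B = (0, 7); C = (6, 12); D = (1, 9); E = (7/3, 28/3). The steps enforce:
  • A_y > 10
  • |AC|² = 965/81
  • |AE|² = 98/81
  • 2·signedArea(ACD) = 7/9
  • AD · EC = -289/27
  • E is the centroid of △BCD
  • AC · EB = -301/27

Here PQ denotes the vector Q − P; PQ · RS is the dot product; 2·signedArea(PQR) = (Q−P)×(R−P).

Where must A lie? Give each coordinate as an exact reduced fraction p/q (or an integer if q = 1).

A = (28/9, 91/9)

1. A_x = 28/9  [AD · EC = -289/27 ∩ AC · EB = -301/27]
2. A_y = 91/9  [AD · EC = -289/27 ∩ AC · EB = -301/27]
   → A = (28/9, 91/9)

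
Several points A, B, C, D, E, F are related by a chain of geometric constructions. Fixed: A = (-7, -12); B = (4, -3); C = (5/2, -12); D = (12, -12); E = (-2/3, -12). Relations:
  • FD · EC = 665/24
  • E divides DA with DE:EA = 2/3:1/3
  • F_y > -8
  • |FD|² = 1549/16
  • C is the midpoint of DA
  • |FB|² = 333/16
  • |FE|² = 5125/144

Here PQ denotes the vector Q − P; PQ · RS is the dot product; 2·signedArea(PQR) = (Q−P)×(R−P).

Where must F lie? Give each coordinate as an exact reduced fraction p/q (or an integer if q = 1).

1. F_x = 13/4  [FD · EC = 665/24]
2. F_y = -15/2  [|FD|² = 1549/16]
   → F = (13/4, -15/2)

F = (13/4, -15/2)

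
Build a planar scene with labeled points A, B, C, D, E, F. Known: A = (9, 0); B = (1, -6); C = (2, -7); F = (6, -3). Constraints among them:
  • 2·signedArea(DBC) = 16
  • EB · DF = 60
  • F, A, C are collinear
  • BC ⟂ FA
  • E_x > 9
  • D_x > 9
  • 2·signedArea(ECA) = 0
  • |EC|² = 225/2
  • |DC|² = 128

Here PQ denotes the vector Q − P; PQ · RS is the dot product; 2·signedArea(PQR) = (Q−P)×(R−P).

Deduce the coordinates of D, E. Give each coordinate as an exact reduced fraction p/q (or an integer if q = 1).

D = (10, 1)
E = (19/2, 1/2)

1. D_x = 10  [line 1·x + 1·y + -11 = 0 ∩ |DC|² = 128]
2. D_y = 1  [line 1·x + 1·y + -11 = 0 ∩ |DC|² = 128]
   → D = (10, 1)
3. E_x = 19/2  [2·signedArea(ECA) = 0 ∩ EB · DF = 60]
4. E_y = 1/2  [2·signedArea(ECA) = 0 ∩ EB · DF = 60]
   → E = (19/2, 1/2)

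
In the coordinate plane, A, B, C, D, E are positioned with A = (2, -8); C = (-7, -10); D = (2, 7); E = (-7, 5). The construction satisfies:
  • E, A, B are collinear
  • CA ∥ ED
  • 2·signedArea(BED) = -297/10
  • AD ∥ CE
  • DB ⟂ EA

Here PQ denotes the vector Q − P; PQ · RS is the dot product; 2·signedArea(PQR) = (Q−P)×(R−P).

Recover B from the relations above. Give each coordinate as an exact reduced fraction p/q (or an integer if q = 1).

1. B_x = -251/50  [E, A, B are collinear ∩ DB ⟂ EA]
2. B_y = 107/50  [E, A, B are collinear ∩ DB ⟂ EA]
   → B = (-251/50, 107/50)

B = (-251/50, 107/50)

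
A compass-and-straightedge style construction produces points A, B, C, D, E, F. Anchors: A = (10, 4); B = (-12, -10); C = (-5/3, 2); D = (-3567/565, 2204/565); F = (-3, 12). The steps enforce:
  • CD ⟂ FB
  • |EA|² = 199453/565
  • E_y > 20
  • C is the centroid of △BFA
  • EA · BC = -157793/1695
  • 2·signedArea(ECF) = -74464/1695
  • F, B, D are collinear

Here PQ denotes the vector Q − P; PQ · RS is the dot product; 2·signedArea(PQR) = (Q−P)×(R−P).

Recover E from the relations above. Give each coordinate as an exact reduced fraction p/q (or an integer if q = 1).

E = (177/565, 11356/565)

1. E_x = 177/565  [EA · BC = -157793/1695 ∩ 2·signedArea(ECF) = -74464/1695]
2. E_y = 11356/565  [EA · BC = -157793/1695 ∩ 2·signedArea(ECF) = -74464/1695]
   → E = (177/565, 11356/565)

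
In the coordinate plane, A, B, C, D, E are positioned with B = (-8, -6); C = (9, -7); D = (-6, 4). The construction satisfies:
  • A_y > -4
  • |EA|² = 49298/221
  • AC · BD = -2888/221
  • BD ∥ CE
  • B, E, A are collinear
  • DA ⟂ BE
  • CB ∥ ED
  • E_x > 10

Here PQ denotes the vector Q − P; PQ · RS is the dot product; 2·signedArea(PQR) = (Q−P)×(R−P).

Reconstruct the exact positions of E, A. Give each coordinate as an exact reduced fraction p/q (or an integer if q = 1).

1. E_x = 11  [CB ∥ ED ∩ BD ∥ CE]
2. E_y = 3  [CB ∥ ED ∩ BD ∥ CE]
   → E = (11, 3)
3. A_x = -552/221  [B, E, A are collinear ∩ DA ⟂ BE]
4. A_y = -750/221  [B, E, A are collinear ∩ DA ⟂ BE]
   → A = (-552/221, -750/221)

A = (-552/221, -750/221)
E = (11, 3)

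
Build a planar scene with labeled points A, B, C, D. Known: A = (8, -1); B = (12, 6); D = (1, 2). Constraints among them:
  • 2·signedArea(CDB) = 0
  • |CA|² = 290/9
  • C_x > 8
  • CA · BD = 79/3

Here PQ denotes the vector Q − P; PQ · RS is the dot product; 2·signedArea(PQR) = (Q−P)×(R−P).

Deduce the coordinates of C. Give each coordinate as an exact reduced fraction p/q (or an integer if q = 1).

C = (25/3, 14/3)

1. C_x = 25/3  [2·signedArea(CDB) = 0 ∩ CA · BD = 79/3]
2. C_y = 14/3  [2·signedArea(CDB) = 0 ∩ CA · BD = 79/3]
   → C = (25/3, 14/3)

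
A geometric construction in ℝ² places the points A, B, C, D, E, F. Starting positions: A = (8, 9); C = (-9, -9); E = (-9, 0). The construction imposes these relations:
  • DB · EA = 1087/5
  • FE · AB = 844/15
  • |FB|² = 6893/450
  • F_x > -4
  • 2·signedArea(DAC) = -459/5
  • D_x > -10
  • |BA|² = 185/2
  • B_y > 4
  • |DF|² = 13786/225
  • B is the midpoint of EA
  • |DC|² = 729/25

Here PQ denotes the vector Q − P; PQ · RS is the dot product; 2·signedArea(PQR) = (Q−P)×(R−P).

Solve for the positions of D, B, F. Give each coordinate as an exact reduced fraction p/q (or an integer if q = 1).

B = (-1/2, 9/2)
D = (-9, -18/5)
F = (-10/3, 9/5)

1. D_x = -9  [line 18·x + -17·y + 504/5 = 0 ∩ |DC|² = 729/25]
2. D_y = -18/5  [line 18·x + -17·y + 504/5 = 0 ∩ |DC|² = 729/25]
   → D = (-9, -18/5)
3. B_x = -1/2  [B is the midpoint of EA]
4. B_y = 9/2  [B is the midpoint of EA]
   → B = (-1/2, 9/2)
5. F_x = -10/3  [line 17/2·x + 9/2·y + 607/30 = 0 ∩ |FB|² = 6893/450]
6. F_y = 9/5  [line 17/2·x + 9/2·y + 607/30 = 0 ∩ |FB|² = 6893/450]
   → F = (-10/3, 9/5)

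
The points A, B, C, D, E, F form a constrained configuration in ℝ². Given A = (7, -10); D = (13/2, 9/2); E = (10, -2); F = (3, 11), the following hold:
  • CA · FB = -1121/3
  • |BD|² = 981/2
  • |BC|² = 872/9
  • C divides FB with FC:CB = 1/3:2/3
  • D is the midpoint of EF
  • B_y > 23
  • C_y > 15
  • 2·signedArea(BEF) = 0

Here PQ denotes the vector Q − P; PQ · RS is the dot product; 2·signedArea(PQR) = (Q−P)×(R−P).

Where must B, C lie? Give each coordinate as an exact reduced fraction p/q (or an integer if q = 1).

B = (-4, 24)
C = (2/3, 46/3)

1. B_x = -4  [line -13·x + -7·y + 116 = 0 ∩ |BD|² = 981/2]
2. B_y = 24  [line -13·x + -7·y + 116 = 0 ∩ |BD|² = 981/2]
   → B = (-4, 24)
3. C_x = 2/3  [C divides FB with FC:CB = 1/3:2/3]
4. C_y = 46/3  [C divides FB with FC:CB = 1/3:2/3]
   → C = (2/3, 46/3)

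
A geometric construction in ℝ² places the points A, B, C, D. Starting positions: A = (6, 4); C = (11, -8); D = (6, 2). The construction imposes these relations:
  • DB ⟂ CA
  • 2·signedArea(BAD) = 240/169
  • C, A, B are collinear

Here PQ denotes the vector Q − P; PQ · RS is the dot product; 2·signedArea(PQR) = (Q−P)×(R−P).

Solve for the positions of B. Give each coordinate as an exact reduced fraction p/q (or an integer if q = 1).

B = (1134/169, 388/169)

1. B_x = 1134/169  [C, A, B are collinear ∩ DB ⟂ CA]
2. B_y = 388/169  [C, A, B are collinear ∩ DB ⟂ CA]
   → B = (1134/169, 388/169)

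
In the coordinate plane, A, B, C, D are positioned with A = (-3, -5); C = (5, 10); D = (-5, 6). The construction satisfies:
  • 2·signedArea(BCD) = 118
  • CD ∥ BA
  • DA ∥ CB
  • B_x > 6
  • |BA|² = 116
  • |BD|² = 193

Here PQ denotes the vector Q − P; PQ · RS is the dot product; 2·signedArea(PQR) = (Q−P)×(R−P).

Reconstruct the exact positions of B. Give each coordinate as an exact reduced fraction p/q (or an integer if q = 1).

B = (7, -1)

1. B_x = 7  [CD ∥ BA ∩ DA ∥ CB]
2. B_y = -1  [CD ∥ BA ∩ DA ∥ CB]
   → B = (7, -1)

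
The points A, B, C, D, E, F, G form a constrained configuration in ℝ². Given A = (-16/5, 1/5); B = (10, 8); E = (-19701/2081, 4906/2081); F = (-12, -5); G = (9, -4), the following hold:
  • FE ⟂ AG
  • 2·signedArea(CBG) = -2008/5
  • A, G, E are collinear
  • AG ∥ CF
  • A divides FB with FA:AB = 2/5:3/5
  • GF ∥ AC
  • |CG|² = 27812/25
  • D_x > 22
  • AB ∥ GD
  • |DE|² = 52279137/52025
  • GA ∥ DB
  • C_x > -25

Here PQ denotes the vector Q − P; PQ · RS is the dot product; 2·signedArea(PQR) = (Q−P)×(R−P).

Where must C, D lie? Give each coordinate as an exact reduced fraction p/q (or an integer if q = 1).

1. C_x = -121/5  [AG ∥ CF ∩ GF ∥ AC]
2. C_y = -4/5  [AG ∥ CF ∩ GF ∥ AC]
   → C = (-121/5, -4/5)
3. D_x = 111/5  [GA ∥ DB ∩ AB ∥ GD]
4. D_y = 19/5  [GA ∥ DB ∩ AB ∥ GD]
   → D = (111/5, 19/5)

C = (-121/5, -4/5)
D = (111/5, 19/5)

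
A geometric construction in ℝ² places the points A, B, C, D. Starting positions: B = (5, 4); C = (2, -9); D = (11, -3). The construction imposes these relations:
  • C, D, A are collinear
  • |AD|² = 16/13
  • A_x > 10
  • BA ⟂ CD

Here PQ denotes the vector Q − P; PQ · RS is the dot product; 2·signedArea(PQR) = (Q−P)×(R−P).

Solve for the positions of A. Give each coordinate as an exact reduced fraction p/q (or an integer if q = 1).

A = (131/13, -47/13)

1. A_x = 131/13  [C, D, A are collinear ∩ BA ⟂ CD]
2. A_y = -47/13  [C, D, A are collinear ∩ BA ⟂ CD]
   → A = (131/13, -47/13)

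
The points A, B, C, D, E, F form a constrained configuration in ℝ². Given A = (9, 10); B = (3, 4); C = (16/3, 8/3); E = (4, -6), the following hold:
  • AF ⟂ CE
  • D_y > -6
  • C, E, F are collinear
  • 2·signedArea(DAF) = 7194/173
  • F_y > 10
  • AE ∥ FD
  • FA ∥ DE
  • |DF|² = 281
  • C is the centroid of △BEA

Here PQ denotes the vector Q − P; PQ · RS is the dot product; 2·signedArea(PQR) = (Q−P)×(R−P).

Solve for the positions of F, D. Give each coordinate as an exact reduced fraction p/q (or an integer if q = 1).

D = (263/173, -972/173)
F = (1128/173, 1796/173)

1. F_x = 1128/173  [C, E, F are collinear ∩ AF ⟂ CE]
2. F_y = 1796/173  [C, E, F are collinear ∩ AF ⟂ CE]
   → F = (1128/173, 1796/173)
3. D_x = 263/173  [FA ∥ DE ∩ AE ∥ FD]
4. D_y = -972/173  [FA ∥ DE ∩ AE ∥ FD]
   → D = (263/173, -972/173)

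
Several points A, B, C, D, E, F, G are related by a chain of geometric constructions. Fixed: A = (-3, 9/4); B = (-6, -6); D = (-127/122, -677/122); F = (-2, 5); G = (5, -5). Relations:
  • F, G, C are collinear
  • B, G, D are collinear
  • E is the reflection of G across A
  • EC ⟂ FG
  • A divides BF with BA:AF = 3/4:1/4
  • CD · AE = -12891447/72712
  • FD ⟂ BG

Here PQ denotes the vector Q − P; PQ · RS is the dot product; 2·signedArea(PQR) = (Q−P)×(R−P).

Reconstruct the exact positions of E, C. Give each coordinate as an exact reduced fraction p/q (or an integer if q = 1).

1. E_x = -11  [E is the reflection of G across A]
2. E_y = 19/2  [E is the reflection of G across A]
   → E = (-11, 19/2)
3. C_x = -1054/149  [F, G, C are collinear ∩ EC ⟂ FG]
4. C_y = 1825/149  [F, G, C are collinear ∩ EC ⟂ FG]
   → C = (-1054/149, 1825/149)

C = (-1054/149, 1825/149)
E = (-11, 19/2)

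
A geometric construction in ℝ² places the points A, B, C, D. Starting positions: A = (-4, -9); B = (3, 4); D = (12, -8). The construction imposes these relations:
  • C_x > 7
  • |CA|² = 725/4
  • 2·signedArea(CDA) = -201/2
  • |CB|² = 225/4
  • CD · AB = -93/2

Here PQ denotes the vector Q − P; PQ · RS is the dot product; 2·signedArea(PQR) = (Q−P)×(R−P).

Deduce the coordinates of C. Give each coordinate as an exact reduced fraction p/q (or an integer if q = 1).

C = (15/2, -2)

1. C_x = 15/2  [CD · AB = -93/2 ∩ 2·signedArea(CDA) = -201/2]
2. C_y = -2  [CD · AB = -93/2 ∩ 2·signedArea(CDA) = -201/2]
   → C = (15/2, -2)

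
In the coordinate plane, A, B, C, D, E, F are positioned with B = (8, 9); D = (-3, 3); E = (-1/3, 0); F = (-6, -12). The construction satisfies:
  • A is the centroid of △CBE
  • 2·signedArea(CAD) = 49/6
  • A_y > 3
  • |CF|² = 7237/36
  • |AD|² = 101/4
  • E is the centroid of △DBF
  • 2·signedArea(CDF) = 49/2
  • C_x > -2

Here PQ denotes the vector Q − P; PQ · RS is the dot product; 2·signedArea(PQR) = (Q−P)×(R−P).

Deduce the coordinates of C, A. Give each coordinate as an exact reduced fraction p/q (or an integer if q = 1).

A = (2, 7/2)
C = (-5/3, 3/2)

1. C_x = -5/3  [line 15·x + -3·y + 59/2 = 0 ∩ |CF|² = 7237/36]
2. C_y = 3/2  [line 15·x + -3·y + 59/2 = 0 ∩ |CF|² = 7237/36]
   → C = (-5/3, 3/2)
3. A_x = 2  [A is the centroid of △CBE]
4. A_y = 7/2  [A is the centroid of △CBE]
   → A = (2, 7/2)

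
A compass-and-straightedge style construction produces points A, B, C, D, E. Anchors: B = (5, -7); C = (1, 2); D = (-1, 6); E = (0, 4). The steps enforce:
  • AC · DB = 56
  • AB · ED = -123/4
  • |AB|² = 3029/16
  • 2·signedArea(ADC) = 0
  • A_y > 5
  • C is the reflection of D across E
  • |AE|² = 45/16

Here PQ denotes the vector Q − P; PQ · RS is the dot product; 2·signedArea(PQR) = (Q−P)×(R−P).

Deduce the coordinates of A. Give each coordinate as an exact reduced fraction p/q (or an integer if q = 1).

A = (-3/4, 11/2)

1. A_x = -3/4  [2·signedArea(ADC) = 0 ∩ AC · DB = 56]
2. A_y = 11/2  [2·signedArea(ADC) = 0 ∩ AC · DB = 56]
   → A = (-3/4, 11/2)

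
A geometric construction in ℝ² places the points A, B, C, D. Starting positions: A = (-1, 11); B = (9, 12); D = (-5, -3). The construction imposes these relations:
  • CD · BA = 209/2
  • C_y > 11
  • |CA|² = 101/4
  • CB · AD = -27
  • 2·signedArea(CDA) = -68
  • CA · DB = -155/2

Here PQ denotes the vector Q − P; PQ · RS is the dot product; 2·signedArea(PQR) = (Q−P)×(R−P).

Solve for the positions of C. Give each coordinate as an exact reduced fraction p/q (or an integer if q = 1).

C = (4, 23/2)

1. C_x = 4  [CB · AD = -27 ∩ CA · DB = -155/2]
2. C_y = 23/2  [CB · AD = -27 ∩ CA · DB = -155/2]
   → C = (4, 23/2)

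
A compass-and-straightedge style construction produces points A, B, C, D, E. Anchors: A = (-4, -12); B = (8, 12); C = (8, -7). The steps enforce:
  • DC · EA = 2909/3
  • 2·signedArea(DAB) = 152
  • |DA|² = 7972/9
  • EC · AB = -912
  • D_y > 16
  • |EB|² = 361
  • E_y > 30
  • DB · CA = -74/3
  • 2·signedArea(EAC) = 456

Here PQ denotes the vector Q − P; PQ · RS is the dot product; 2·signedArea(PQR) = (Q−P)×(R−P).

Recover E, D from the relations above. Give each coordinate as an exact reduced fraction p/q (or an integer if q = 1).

D = (4, 50/3)
E = (8, 31)

1. E_x = 8  [2·signedArea(EAC) = 456 ∩ EC · AB = -912]
2. E_y = 31  [2·signedArea(EAC) = 456 ∩ EC · AB = -912]
   → E = (8, 31)
3. D_x = 4  [2·signedArea(DAB) = 152 ∩ DC · EA = 2909/3]
4. D_y = 50/3  [2·signedArea(DAB) = 152 ∩ DC · EA = 2909/3]
   → D = (4, 50/3)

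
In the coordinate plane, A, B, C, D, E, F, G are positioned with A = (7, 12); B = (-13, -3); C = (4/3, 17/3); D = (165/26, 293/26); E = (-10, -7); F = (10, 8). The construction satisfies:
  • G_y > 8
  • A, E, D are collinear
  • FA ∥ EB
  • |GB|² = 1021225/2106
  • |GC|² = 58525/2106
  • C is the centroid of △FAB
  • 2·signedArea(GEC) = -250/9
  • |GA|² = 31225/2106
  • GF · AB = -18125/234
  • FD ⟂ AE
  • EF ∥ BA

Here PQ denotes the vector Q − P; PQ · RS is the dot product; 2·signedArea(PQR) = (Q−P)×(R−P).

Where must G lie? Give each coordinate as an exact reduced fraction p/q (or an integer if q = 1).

1. G_x = 1379/234  [GF · AB = -18125/234 ∩ 2·signedArea(GEC) = -250/9]
2. G_y = 1945/234  [GF · AB = -18125/234 ∩ 2·signedArea(GEC) = -250/9]
   → G = (1379/234, 1945/234)

G = (1379/234, 1945/234)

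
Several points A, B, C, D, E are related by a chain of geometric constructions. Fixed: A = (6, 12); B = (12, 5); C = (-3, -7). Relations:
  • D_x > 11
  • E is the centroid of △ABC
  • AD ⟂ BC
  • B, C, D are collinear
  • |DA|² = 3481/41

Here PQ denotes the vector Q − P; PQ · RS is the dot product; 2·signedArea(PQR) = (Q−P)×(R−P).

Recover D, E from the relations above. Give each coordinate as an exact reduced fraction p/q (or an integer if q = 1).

D = (482/41, 197/41)
E = (5, 10/3)

1. D_x = 482/41  [B, C, D are collinear ∩ AD ⟂ BC]
2. D_y = 197/41  [B, C, D are collinear ∩ AD ⟂ BC]
   → D = (482/41, 197/41)
3. E_x = 5  [E is the centroid of △ABC]
4. E_y = 10/3  [E is the centroid of △ABC]
   → E = (5, 10/3)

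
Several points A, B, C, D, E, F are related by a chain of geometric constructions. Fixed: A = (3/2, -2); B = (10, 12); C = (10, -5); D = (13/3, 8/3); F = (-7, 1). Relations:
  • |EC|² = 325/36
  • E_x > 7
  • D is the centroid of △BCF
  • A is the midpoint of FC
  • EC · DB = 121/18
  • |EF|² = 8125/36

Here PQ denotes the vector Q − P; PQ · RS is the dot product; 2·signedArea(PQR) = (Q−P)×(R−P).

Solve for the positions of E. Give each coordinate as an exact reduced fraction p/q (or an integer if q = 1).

1. E_x = 43/6  [line -17/3·x + -28/3·y + 59/18 = 0 ∩ |EF|² = 8125/36]
2. E_y = -4  [line -17/3·x + -28/3·y + 59/18 = 0 ∩ |EF|² = 8125/36]
   → E = (43/6, -4)

E = (43/6, -4)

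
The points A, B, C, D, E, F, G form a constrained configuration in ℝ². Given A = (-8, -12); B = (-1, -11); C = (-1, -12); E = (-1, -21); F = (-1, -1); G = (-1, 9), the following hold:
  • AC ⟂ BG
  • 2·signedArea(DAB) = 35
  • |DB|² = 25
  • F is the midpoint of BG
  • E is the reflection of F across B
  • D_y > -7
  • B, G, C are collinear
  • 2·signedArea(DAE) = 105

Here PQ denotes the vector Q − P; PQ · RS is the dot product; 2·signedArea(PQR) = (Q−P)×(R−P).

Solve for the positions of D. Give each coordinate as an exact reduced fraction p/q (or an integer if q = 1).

D = (-1, -6)

1. D_x = -1  [2·signedArea(DAB) = 35 ∩ 2·signedArea(DAE) = 105]
2. D_y = -6  [2·signedArea(DAB) = 35 ∩ 2·signedArea(DAE) = 105]
   → D = (-1, -6)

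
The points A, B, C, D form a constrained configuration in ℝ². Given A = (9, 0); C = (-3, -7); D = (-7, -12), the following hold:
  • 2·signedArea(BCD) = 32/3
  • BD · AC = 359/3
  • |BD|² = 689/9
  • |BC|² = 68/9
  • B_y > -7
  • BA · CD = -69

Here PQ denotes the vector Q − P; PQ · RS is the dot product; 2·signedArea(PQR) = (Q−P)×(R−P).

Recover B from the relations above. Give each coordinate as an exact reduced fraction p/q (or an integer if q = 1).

B = (-1/3, -19/3)

1. B_x = -1/3  [BD · AC = 359/3 ∩ 2·signedArea(BCD) = 32/3]
2. B_y = -19/3  [BD · AC = 359/3 ∩ 2·signedArea(BCD) = 32/3]
   → B = (-1/3, -19/3)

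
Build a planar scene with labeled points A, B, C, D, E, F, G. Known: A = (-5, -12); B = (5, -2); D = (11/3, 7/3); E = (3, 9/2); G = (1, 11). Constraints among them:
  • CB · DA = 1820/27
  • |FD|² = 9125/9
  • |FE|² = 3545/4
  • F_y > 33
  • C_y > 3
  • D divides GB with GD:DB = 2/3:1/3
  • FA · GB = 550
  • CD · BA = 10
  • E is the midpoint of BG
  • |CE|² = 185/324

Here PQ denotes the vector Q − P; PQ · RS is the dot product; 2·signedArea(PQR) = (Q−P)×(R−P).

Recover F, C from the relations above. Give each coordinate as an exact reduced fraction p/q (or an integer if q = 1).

1. F_x = 7  [line -4·x + 13·y + -414 = 0 ∩ |FD|² = 9125/9]
2. F_y = 34  [line -4·x + 13·y + -414 = 0 ∩ |FD|² = 9125/9]
   → F = (7, 34)
3. C_x = 29/9  [CB · DA = 1820/27 ∩ CD · BA = 10]
4. C_y = 34/9  [CB · DA = 1820/27 ∩ CD · BA = 10]
   → C = (29/9, 34/9)

C = (29/9, 34/9)
F = (7, 34)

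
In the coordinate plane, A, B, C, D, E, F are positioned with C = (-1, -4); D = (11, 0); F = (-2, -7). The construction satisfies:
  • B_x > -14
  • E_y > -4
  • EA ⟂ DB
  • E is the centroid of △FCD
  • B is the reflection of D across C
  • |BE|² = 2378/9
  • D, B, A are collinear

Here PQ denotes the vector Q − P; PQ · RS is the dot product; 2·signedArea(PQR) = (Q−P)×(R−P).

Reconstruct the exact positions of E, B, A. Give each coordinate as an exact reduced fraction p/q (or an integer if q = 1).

A = (12/5, -43/15)
B = (-13, -8)
E = (8/3, -11/3)

1. E_x = 8/3  [E is the centroid of △FCD]
2. E_y = -11/3  [E is the centroid of △FCD]
   → E = (8/3, -11/3)
3. B_x = -13  [B is the reflection of D across C]
4. B_y = -8  [B is the reflection of D across C]
   → B = (-13, -8)
5. A_x = 12/5  [D, B, A are collinear ∩ EA ⟂ DB]
6. A_y = -43/15  [D, B, A are collinear ∩ EA ⟂ DB]
   → A = (12/5, -43/15)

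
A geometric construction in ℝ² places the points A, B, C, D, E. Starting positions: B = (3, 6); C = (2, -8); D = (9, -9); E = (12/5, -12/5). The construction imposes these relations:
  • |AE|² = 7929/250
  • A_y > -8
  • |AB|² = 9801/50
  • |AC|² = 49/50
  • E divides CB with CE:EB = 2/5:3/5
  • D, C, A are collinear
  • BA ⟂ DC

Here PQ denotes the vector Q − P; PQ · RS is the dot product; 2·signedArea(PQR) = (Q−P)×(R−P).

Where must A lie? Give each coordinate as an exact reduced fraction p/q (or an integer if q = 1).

1. A_x = 51/50  [D, C, A are collinear ∩ BA ⟂ DC]
2. A_y = -393/50  [D, C, A are collinear ∩ BA ⟂ DC]
   → A = (51/50, -393/50)

A = (51/50, -393/50)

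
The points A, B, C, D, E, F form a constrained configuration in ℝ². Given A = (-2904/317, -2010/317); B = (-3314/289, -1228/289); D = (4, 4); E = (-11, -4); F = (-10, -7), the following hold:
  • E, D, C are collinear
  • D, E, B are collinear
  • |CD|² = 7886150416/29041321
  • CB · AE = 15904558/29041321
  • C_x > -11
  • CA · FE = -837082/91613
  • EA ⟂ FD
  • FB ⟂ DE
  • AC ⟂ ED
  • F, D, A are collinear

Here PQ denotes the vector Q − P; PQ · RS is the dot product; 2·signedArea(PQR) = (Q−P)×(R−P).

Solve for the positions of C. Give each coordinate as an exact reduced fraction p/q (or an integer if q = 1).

C = (-965608/91613, -343980/91613)

1. C_x = -965608/91613  [E, D, C are collinear ∩ AC ⟂ ED]
2. C_y = -343980/91613  [E, D, C are collinear ∩ AC ⟂ ED]
   → C = (-965608/91613, -343980/91613)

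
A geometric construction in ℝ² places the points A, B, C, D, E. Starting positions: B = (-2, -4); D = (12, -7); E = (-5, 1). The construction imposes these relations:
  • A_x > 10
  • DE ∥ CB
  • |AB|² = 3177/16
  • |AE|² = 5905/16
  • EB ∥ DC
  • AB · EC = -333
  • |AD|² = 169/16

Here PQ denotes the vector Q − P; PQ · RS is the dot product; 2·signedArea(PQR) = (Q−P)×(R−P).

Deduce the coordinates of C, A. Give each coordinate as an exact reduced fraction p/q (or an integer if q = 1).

A = (43/4, -10)
C = (15, -12)

1. C_x = 15  [DE ∥ CB ∩ EB ∥ DC]
2. C_y = -12  [DE ∥ CB ∩ EB ∥ DC]
   → C = (15, -12)
3. A_x = 43/4  [line -20·x + 13·y + 345 = 0 ∩ |AB|² = 3177/16]
4. A_y = -10  [line -20·x + 13·y + 345 = 0 ∩ |AB|² = 3177/16]
   → A = (43/4, -10)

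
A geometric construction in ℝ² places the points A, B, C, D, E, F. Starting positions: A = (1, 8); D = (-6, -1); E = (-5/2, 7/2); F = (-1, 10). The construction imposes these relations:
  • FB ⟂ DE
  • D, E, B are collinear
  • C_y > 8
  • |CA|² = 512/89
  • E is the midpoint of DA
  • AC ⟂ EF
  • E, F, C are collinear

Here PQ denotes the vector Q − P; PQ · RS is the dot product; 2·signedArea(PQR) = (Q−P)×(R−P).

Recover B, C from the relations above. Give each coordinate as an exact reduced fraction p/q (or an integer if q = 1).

1. B_x = 79/65  [D, E, B are collinear ∩ FB ⟂ DE]
2. B_y = 538/65  [D, E, B are collinear ∩ FB ⟂ DE]
   → B = (79/65, 538/65)
3. C_x = -119/89  [E, F, C are collinear ∩ AC ⟂ EF]
4. C_y = 760/89  [E, F, C are collinear ∩ AC ⟂ EF]
   → C = (-119/89, 760/89)

B = (79/65, 538/65)
C = (-119/89, 760/89)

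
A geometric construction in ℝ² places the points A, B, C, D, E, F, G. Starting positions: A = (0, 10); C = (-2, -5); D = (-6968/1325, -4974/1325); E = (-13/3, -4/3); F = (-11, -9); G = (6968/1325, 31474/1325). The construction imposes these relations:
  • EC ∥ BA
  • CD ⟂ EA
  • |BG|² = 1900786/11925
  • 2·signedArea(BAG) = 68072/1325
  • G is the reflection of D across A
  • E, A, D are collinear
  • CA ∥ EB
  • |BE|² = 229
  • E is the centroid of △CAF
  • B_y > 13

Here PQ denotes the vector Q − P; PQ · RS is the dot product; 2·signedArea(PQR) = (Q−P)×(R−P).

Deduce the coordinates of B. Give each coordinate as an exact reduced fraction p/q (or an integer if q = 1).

B = (-7/3, 41/3)

1. B_x = -7/3  [EC ∥ BA ∩ CA ∥ EB]
2. B_y = 41/3  [EC ∥ BA ∩ CA ∥ EB]
   → B = (-7/3, 41/3)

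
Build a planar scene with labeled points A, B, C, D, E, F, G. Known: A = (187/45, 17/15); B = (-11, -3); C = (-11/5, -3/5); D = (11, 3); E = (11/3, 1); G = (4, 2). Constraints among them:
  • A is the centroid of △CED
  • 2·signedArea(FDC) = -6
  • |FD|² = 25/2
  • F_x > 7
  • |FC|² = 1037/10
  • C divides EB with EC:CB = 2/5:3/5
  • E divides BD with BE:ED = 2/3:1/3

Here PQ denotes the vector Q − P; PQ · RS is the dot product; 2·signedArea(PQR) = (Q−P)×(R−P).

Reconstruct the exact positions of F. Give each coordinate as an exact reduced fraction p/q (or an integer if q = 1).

F = (15/2, 5/2)

1. F_x = 15/2  [line 18/5·x + -66/5·y + 6 = 0 ∩ |FC|² = 1037/10]
2. F_y = 5/2  [line 18/5·x + -66/5·y + 6 = 0 ∩ |FC|² = 1037/10]
   → F = (15/2, 5/2)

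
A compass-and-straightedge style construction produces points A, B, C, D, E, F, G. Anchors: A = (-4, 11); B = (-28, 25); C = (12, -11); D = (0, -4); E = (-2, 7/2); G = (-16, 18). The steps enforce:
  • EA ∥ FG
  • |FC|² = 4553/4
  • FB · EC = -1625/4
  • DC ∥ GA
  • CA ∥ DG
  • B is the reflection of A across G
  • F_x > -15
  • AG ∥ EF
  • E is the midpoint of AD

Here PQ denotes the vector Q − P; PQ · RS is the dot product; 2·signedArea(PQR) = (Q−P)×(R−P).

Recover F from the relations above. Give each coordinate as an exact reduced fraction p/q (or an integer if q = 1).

F = (-14, 21/2)

1. F_x = -14  [EA ∥ FG ∩ AG ∥ EF]
2. F_y = 21/2  [EA ∥ FG ∩ AG ∥ EF]
   → F = (-14, 21/2)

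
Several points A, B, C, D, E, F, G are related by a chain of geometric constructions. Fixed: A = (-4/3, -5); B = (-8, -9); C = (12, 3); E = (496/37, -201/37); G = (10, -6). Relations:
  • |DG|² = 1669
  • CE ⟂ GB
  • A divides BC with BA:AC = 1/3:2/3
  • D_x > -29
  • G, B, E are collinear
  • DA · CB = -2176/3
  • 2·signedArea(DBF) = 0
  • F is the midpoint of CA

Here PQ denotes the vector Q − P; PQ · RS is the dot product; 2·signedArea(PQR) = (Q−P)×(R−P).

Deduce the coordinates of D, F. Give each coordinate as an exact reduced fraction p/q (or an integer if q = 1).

1. F_x = 16/3  [F is the midpoint of CA]
2. F_y = -1  [F is the midpoint of CA]
   → F = (16/3, -1)
3. D_x = -28  [2·signedArea(DBF) = 0 ∩ DA · CB = -2176/3]
4. D_y = -21  [2·signedArea(DBF) = 0 ∩ DA · CB = -2176/3]
   → D = (-28, -21)

D = (-28, -21)
F = (16/3, -1)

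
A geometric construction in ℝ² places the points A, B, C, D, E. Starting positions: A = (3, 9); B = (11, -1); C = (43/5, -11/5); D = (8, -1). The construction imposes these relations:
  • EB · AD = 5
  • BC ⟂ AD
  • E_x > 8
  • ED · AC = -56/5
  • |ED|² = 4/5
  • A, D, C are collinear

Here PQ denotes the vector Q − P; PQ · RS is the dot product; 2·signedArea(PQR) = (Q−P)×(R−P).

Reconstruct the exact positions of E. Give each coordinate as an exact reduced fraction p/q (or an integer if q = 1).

1. E_x = 42/5  [line -28/5·x + 56/5·y + 336/5 = 0 ∩ |ED|² = 4/5]
2. E_y = -9/5  [line -28/5·x + 56/5·y + 336/5 = 0 ∩ |ED|² = 4/5]
   → E = (42/5, -9/5)

E = (42/5, -9/5)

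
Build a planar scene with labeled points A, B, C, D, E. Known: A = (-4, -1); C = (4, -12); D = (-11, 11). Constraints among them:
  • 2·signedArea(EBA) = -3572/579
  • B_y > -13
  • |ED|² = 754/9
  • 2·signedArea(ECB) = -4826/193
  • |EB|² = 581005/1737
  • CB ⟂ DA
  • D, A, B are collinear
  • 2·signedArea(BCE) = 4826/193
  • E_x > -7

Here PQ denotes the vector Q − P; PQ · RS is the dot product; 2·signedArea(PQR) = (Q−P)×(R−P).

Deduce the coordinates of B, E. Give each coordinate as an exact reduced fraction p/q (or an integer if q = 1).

B = (544/193, -2449/193)
E = (-6, 10/3)

1. B_x = 544/193  [D, A, B are collinear ∩ CB ⟂ DA]
2. B_y = -2449/193  [D, A, B are collinear ∩ CB ⟂ DA]
   → B = (544/193, -2449/193)
3. E_x = -6  [2·signedArea(ECB) = -4826/193 ∩ 2·signedArea(EBA) = -3572/579]
4. E_y = 10/3  [2·signedArea(ECB) = -4826/193 ∩ 2·signedArea(EBA) = -3572/579]
   → E = (-6, 10/3)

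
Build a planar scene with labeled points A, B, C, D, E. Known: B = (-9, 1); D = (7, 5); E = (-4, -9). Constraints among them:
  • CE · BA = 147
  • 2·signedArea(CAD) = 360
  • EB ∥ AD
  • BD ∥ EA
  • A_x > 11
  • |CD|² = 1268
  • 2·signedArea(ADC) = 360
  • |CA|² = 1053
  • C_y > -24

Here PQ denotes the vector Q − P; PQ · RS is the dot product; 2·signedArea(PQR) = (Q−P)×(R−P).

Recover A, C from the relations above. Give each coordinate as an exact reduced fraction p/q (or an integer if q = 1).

1. A_x = 12  [EB ∥ AD ∩ BD ∥ EA]
2. A_y = -5  [EB ∥ AD ∩ BD ∥ EA]
   → A = (12, -5)
3. C_x = -15  [2·signedArea(CAD) = 360 ∩ CE · BA = 147]
4. C_y = -23  [2·signedArea(CAD) = 360 ∩ CE · BA = 147]
   → C = (-15, -23)

A = (12, -5)
C = (-15, -23)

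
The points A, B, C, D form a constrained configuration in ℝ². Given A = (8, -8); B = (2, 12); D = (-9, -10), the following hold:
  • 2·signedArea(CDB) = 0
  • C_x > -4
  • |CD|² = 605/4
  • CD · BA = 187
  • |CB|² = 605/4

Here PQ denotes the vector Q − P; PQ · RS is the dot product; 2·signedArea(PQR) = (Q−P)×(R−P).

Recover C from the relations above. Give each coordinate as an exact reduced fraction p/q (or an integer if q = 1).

1. C_x = -7/2  [2·signedArea(CDB) = 0 ∩ CD · BA = 187]
2. C_y = 1  [2·signedArea(CDB) = 0 ∩ CD · BA = 187]
   → C = (-7/2, 1)

C = (-7/2, 1)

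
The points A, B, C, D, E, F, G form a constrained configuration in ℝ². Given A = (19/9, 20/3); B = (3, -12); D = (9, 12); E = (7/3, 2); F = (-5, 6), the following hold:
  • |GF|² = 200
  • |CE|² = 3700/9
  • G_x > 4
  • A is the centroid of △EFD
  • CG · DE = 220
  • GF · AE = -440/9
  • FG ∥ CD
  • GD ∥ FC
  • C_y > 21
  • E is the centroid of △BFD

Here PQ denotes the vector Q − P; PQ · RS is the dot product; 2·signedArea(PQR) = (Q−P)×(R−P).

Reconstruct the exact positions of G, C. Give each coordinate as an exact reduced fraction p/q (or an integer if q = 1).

1. G_x = 5  [line -2/9·x + 14/3·y + 178/9 = 0 ∩ |GF|² = 200]
2. G_y = -4  [line -2/9·x + 14/3·y + 178/9 = 0 ∩ |GF|² = 200]
   → G = (5, -4)
3. C_x = -1  [FG ∥ CD ∩ GD ∥ FC]
4. C_y = 22  [FG ∥ CD ∩ GD ∥ FC]
   → C = (-1, 22)

C = (-1, 22)
G = (5, -4)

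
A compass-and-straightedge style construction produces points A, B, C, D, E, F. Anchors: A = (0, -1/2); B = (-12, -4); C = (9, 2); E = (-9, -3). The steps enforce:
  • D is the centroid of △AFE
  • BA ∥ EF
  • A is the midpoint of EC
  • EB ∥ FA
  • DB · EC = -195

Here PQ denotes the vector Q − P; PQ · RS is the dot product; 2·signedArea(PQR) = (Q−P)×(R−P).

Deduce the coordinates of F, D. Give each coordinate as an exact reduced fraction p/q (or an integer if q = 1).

1. F_x = 3  [EB ∥ FA ∩ BA ∥ EF]
2. F_y = 1/2  [EB ∥ FA ∩ BA ∥ EF]
   → F = (3, 1/2)
3. D_x = -2  [D is the centroid of △AFE]
4. D_y = -1  [D is the centroid of △AFE]
   → D = (-2, -1)

D = (-2, -1)
F = (3, 1/2)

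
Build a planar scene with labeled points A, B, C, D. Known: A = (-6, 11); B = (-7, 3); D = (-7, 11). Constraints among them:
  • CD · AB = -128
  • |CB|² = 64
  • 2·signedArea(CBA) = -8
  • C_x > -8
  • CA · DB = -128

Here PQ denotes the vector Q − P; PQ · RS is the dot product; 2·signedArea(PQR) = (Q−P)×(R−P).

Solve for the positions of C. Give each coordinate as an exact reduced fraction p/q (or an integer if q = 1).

1. C_x = -7  [CD · AB = -128 ∩ 2·signedArea(CBA) = -8]
2. C_y = -5  [CD · AB = -128 ∩ 2·signedArea(CBA) = -8]
   → C = (-7, -5)

C = (-7, -5)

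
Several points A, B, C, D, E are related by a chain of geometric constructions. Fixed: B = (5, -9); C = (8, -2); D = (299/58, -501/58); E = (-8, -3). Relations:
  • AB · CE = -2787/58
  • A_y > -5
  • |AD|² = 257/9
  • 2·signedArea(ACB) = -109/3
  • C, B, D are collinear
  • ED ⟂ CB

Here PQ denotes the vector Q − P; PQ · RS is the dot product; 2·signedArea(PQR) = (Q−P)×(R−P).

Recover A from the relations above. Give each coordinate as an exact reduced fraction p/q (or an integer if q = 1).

1. A_x = 299/174  [2·signedArea(ACB) = -109/3 ∩ AB · CE = -2787/58]
2. A_y = -791/174  [2·signedArea(ACB) = -109/3 ∩ AB · CE = -2787/58]
   → A = (299/174, -791/174)

A = (299/174, -791/174)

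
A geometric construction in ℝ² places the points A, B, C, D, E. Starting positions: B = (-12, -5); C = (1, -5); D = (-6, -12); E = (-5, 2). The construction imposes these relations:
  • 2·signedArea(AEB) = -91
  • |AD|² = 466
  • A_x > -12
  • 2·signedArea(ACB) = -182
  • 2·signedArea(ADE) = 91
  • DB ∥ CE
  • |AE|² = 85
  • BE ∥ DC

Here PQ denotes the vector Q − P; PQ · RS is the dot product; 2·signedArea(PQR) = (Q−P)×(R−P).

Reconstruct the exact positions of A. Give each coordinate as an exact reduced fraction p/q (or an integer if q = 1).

A = (-11, 9)

1. A_x = -11  [2·signedArea(ADE) = 91 ∩ 2·signedArea(AEB) = -91]
2. A_y = 9  [2·signedArea(ADE) = 91 ∩ 2·signedArea(AEB) = -91]
   → A = (-11, 9)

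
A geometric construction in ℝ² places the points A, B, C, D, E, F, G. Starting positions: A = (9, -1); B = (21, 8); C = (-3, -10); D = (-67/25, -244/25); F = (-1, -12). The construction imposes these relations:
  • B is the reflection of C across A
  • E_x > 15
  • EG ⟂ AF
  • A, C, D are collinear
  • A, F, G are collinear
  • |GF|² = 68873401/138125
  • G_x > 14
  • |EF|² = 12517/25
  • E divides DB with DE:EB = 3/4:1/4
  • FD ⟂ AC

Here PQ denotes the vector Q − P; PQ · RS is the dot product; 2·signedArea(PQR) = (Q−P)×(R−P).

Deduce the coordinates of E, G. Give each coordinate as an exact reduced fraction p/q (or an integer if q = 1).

1. E_x = 377/25  [E divides DB with DE:EB = 3/4:1/4]
2. E_y = 89/25  [E divides DB with DE:EB = 3/4:1/4]
   → E = (377/25, 89/25)
3. G_x = 15493/1105  [A, F, G are collinear ∩ EG ⟂ AF]
4. G_y = 24989/5525  [A, F, G are collinear ∩ EG ⟂ AF]
   → G = (15493/1105, 24989/5525)

E = (377/25, 89/25)
G = (15493/1105, 24989/5525)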